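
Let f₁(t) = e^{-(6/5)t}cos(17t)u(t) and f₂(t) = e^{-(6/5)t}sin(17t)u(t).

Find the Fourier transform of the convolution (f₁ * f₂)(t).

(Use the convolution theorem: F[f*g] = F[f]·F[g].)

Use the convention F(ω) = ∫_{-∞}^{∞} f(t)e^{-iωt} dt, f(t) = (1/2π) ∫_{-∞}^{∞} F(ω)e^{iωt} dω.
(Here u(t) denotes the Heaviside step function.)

F[f₁*f₂](ω) = \frac{2125 \left(5 i \omega + 6\right)}{\left(\left(5 i \omega + 6\right)^{2} + 7225\right)^{2}}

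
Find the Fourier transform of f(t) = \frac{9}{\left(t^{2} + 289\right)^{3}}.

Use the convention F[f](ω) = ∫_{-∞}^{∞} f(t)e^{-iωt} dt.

F(ω) = \frac{9 \pi \left(289 \omega^{2} + 51 \left|{\omega}\right| + 3\right) e^{- 17 \left|{\omega}\right|}}{11358856}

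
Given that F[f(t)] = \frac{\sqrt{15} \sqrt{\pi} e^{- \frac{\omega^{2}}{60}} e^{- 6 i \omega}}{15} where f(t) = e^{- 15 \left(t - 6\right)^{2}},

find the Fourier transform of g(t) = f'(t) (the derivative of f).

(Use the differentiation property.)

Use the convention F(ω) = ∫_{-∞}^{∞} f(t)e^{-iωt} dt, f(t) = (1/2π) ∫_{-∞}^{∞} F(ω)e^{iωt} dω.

F[g](ω) = \frac{\sqrt{15} i \sqrt{\pi} \omega e^{- \frac{\omega \left(\omega + 360 i\right)}{60}}}{15}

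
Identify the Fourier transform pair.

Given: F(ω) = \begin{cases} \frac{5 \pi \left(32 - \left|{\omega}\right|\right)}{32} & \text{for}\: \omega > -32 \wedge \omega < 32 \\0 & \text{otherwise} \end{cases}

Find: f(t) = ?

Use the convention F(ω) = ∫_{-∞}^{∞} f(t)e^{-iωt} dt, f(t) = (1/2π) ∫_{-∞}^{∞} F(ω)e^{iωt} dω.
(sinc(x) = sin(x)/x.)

f(t) = 80 \operatorname{sinc}^{2}{\left(16 t \right)}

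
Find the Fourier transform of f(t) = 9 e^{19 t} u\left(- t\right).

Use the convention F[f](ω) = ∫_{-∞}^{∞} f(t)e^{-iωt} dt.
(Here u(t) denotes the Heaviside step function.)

F(ω) = - \frac{9}{i \omega - 19}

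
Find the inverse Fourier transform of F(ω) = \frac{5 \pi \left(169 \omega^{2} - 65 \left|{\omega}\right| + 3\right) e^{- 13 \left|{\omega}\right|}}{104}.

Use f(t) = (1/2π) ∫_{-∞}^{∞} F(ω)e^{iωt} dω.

f(t) = \frac{5 t^{4}}{\left(t^{2} + 169\right)^{3}}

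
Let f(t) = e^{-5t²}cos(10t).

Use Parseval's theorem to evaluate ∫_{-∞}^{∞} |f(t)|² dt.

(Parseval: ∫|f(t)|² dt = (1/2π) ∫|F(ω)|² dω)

∫|f(t)|² dt = \frac{\sqrt{10} \sqrt{\pi} \left(1 + e^{10}\right)}{20 e^{10}}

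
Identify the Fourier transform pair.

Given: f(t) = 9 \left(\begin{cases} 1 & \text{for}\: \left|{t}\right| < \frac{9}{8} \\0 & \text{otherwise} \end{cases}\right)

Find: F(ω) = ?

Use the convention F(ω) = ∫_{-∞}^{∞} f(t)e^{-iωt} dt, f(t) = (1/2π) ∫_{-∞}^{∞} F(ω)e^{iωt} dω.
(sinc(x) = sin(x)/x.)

F(ω) = \frac{81 \operatorname{sinc}{\left(\frac{9 \omega}{8} \right)}}{4}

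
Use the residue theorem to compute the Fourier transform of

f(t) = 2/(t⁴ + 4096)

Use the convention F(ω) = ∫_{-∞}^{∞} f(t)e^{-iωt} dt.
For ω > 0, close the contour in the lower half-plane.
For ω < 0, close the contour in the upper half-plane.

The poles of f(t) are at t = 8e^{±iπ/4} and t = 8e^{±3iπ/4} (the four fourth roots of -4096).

Let g(z) = f(z)e^{-iωz}; for large |z| the factor e^{-iωz} decays in the lower half-plane when ω > 0 and in the upper half-plane when ω < 0.

Case ω > 0 (lower half-plane, clockwise contour ⇒ F(ω) = -2πi·ΣRes):
  Res_{z = - 4 \sqrt{2} - 4 \sqrt{2} i} g(z) = \frac{\sqrt{2} i \left(1 - i\right) e^{4 \sqrt{2} \omega \left(-1 + i\right)}}{2048}
  Res_{z = 4 \sqrt{2} - 4 \sqrt{2} i} g(z) = \frac{\sqrt{2} i \left(1 + i\right) e^{- 4 \sqrt{2} \omega \left(1 + i\right)}}{2048}
  F(ω) = -2πi·ΣRes = \frac{\sqrt{2} \pi \left(1 - i\right) \left(e^{8 \sqrt{2} i \omega} + i\right) e^{- 4 \sqrt{2} \omega \left(1 + i\right)}}{1024} = \frac{\sqrt{2} \pi \left(\sin{\left(4 \sqrt{2} \omega \right)} + \cos{\left(4 \sqrt{2} \omega \right)}\right) e^{- 4 \sqrt{2} \omega}}{512}

Case ω < 0 (upper half-plane, counterclockwise contour ⇒ F(ω) = +2πi·ΣRes):
  Res_{z = 4 \sqrt{2} + 4 \sqrt{2} i} g(z) = \frac{\sqrt{2} i \left(-1 + i\right) e^{4 \sqrt{2} \omega \left(1 - i\right)}}{2048}
  Res_{z = - 4 \sqrt{2} + 4 \sqrt{2} i} g(z) = \frac{\sqrt{2} \left(1 - i\right) e^{4 \sqrt{2} \omega \left(1 + i\right)}}{2048}
  F(ω) = 2πi·ΣRes = - \frac{\sqrt{2} i \pi \left(i \left(1 - i\right) e^{4 \sqrt{2} \omega \left(1 - i\right)} - \left(1 - i\right) e^{4 \sqrt{2} \omega \left(1 + i\right)}\right)}{1024} = \frac{\sqrt{2} \pi \left(- \sin{\left(4 \sqrt{2} \omega \right)} + \cos{\left(4 \sqrt{2} \omega \right)}\right) e^{4 \sqrt{2} \omega}}{512}

Both cases combine into a single formula in |ω|:

F(ω) = \frac{\sqrt{2} \pi \left(\sin{\left(4 \sqrt{2} \left|{\omega}\right| \right)} + \cos{\left(4 \sqrt{2} \left|{\omega}\right| \right)}\right) e^{- 4 \sqrt{2} \left|{\omega}\right|}}{512}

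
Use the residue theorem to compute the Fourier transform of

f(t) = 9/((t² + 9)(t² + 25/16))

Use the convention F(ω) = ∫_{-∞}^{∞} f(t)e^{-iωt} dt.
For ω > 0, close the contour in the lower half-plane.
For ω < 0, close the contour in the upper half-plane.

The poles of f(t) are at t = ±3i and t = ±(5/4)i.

Let g(z) = f(z)e^{-iωz}; for large |z| the factor e^{-iωz} decays in the lower half-plane when ω > 0 and in the upper half-plane when ω < 0.

Case ω > 0 (lower half-plane, clockwise contour ⇒ F(ω) = -2πi·ΣRes):
  Res_{z = - 3 i} g(z) = - \frac{24 i e^{- 3 \omega}}{119}
  Res_{z = - \frac{5 i}{4}} g(z) = \frac{288 i e^{- \frac{5 \omega}{4}}}{595}
  F(ω) = -2πi·ΣRes = - \frac{48 \pi e^{- 3 \omega}}{119} + \frac{576 \pi e^{- \frac{5 \omega}{4}}}{595}

Case ω < 0 (upper half-plane, counterclockwise contour ⇒ F(ω) = +2πi·ΣRes):
  Res_{z = 3 i} g(z) = \frac{24 i e^{3 \omega}}{119}
  Res_{z = \frac{5 i}{4}} g(z) = - \frac{288 i e^{\frac{5 \omega}{4}}}{595}
  F(ω) = 2πi·ΣRes = \frac{48 \pi \left(12 e^{\frac{5 \omega}{4}} - 5 e^{3 \omega}\right)}{595}

Both cases combine into a single formula in |ω|:

F(ω) = - \frac{48 \pi e^{- 3 \left|{\omega}\right|}}{119} + \frac{576 \pi e^{- \frac{5 \left|{\omega}\right|}{4}}}{595}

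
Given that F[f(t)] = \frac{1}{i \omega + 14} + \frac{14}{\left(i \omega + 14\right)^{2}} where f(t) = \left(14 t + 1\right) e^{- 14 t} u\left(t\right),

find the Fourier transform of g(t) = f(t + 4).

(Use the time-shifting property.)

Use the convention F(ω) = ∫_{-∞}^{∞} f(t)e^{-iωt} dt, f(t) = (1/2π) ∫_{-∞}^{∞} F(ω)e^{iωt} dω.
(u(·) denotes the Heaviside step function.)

F[g](ω) = \frac{\left(- i \omega - 28\right) e^{4 i \omega}}{\omega^{2} - 28 i \omega - 196}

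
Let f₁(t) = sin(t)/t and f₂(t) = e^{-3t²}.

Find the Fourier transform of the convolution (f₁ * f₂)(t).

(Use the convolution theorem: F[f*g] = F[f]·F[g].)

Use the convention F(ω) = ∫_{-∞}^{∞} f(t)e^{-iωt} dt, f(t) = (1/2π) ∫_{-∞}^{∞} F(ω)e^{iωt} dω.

F[f₁*f₂](ω) = \begin{cases} \frac{\sqrt{3} \pi^{\frac{3}{2}} e^{- \frac{\omega^{2}}{12}}}{3} & \text{for}\: \omega > -1 \wedge \omega < 1 \\0 & \text{otherwise} \end{cases}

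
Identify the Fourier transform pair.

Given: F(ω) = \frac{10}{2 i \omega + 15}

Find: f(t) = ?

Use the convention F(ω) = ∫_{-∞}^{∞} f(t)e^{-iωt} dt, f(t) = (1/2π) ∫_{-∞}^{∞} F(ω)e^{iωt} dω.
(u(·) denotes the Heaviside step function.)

f(t) = 5 e^{- \frac{15 t}{2}} u\left(t\right)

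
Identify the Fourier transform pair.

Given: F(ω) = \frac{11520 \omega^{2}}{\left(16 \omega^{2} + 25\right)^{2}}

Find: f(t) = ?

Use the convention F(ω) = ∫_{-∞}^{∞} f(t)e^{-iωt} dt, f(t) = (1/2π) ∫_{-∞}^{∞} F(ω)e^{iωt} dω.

f(t) = 9 \left(1 - \frac{5 \left|{t}\right|}{4}\right) e^{- \frac{5 \left|{t}\right|}{4}}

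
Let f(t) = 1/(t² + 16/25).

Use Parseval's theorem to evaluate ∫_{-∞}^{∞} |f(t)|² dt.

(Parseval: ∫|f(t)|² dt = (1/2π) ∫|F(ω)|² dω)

∫|f(t)|² dt = \frac{125 \pi}{128}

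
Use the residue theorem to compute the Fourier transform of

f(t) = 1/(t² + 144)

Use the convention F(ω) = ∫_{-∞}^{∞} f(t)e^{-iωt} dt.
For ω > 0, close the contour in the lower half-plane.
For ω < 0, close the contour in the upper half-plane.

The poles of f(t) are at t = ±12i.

Let g(z) = f(z)e^{-iωz}; for large |z| the factor e^{-iωz} decays in the lower half-plane when ω > 0 and in the upper half-plane when ω < 0.

Case ω > 0 (lower half-plane, clockwise contour ⇒ F(ω) = -2πi·ΣRes):
  Res_{z = - 12 i} g(z) = \frac{i e^{- 12 \omega}}{24}
  F(ω) = -2πi·ΣRes = \frac{\pi e^{- 12 \omega}}{12}

Case ω < 0 (upper half-plane, counterclockwise contour ⇒ F(ω) = +2πi·ΣRes):
  Res_{z = 12 i} g(z) = - \frac{i e^{12 \omega}}{24}
  F(ω) = 2πi·ΣRes = \frac{\pi e^{12 \omega}}{12}

Both cases combine into a single formula in |ω|:

F(ω) = \frac{\pi e^{- 12 \left|{\omega}\right|}}{12}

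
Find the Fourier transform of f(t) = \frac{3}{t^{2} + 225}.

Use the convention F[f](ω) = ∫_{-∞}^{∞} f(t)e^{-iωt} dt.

F(ω) = \frac{\pi e^{- 15 \left|{\omega}\right|}}{5}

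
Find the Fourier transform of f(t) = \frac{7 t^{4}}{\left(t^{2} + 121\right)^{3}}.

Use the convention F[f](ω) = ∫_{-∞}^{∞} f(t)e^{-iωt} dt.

F(ω) = \frac{7 \pi \left(121 \omega^{2} - 55 \left|{\omega}\right| + 3\right) e^{- 11 \left|{\omega}\right|}}{88}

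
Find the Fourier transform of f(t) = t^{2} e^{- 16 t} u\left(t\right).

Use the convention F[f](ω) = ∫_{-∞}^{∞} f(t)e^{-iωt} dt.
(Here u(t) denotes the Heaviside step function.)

F(ω) = \frac{2}{\left(i \omega + 16\right)^{3}}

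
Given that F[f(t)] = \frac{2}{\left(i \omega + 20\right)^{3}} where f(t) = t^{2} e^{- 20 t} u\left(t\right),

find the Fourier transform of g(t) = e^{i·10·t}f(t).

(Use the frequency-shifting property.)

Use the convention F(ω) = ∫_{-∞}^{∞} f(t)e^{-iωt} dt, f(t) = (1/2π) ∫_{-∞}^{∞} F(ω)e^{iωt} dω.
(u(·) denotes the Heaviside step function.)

F[g](ω) = \frac{2}{\left(i \left(\omega - 10\right) + 20\right)^{3}}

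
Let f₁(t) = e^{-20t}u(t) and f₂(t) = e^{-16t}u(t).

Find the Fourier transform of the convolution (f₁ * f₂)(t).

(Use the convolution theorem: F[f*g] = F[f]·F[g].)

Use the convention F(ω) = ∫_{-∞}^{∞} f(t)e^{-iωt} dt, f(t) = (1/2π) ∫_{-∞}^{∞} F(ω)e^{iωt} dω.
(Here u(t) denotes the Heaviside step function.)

F[f₁*f₂](ω) = \frac{1}{\left(i \omega + 16\right) \left(i \omega + 20\right)}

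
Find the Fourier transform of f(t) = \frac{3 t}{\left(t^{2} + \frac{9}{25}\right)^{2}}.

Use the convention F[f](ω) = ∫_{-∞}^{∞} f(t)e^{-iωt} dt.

F(ω) = - \frac{5 i \pi \omega e^{- \frac{3 \left|{\omega}\right|}{5}}}{2}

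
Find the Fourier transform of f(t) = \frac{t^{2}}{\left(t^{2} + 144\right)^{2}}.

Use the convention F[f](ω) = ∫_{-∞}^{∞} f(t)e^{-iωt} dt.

F(ω) = \frac{\pi \left(1 - 12 \left|{\omega}\right|\right) e^{- 12 \left|{\omega}\right|}}{24}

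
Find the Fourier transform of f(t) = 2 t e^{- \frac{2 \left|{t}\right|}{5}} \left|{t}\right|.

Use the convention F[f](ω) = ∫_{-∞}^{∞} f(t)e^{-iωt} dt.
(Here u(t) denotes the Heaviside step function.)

F(ω) = \frac{5000 i \omega \left(25 \omega^{2} - 12\right)}{\left(25 \omega^{2} + 4\right)^{3}}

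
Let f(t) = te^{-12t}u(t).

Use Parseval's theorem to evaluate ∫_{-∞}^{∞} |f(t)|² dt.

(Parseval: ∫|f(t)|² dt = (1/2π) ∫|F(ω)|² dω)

∫|f(t)|² dt = \frac{1}{6912}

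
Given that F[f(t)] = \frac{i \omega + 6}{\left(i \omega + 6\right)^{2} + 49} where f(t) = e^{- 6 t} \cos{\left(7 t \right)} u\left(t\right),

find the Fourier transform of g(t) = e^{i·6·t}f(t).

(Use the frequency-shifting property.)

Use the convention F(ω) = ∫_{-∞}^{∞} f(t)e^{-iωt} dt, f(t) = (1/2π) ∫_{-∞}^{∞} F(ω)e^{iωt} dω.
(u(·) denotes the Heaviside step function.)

F[g](ω) = \frac{i \left(\omega - 6\right) + 6}{\left(i \left(\omega - 6\right) + 6\right)^{2} + 49}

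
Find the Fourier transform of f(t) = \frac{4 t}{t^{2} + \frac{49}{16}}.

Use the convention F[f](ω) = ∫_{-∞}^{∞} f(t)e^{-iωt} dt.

F(ω) = - 4 i \pi e^{- \frac{7 \left|{\omega}\right|}{4}} \operatorname{sign}{\left(\omega \right)}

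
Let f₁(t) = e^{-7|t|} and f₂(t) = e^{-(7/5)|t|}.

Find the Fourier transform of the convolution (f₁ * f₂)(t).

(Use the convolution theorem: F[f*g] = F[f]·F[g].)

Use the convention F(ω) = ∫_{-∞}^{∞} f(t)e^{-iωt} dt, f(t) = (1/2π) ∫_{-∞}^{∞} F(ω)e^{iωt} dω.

F[f₁*f₂](ω) = \frac{980}{\left(\omega^{2} + 49\right) \left(25 \omega^{2} + 49\right)}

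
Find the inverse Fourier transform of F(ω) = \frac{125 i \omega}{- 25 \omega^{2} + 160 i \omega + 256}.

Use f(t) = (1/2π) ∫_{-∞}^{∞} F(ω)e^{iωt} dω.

f(t) = 5 \left(1 - \frac{16 t}{5}\right) e^{- \frac{16 t}{5}} u\left(t\right)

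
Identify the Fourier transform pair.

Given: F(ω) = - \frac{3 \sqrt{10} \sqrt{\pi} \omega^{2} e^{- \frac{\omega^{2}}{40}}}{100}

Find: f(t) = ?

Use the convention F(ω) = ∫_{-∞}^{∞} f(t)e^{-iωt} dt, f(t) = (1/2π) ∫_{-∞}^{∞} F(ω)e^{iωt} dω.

f(t) = 3 \left(40 t^{2} - 2\right) e^{- 10 t^{2}}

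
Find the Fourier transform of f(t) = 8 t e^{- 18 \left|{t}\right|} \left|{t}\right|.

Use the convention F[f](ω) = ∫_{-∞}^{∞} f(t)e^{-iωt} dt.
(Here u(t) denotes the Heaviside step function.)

F(ω) = \frac{32 i \omega \left(\omega^{2} - 972\right)}{\left(\omega^{2} + 324\right)^{3}}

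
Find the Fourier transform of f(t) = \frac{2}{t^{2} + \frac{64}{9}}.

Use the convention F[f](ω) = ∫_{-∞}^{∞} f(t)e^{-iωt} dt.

F(ω) = \frac{3 \pi e^{- \frac{8 \left|{\omega}\right|}{3}}}{4}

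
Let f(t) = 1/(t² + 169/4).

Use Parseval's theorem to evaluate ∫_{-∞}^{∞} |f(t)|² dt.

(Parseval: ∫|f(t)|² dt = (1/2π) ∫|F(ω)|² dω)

∫|f(t)|² dt = \frac{4 \pi}{2197}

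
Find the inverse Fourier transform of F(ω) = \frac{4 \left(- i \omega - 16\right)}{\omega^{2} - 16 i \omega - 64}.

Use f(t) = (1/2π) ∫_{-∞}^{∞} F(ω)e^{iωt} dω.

f(t) = 4 \left(8 t + 1\right) e^{- 8 t} u\left(t\right)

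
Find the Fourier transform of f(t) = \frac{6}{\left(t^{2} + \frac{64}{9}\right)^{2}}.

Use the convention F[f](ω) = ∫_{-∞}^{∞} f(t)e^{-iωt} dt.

F(ω) = \frac{27 \pi \left(8 \left|{\omega}\right| + 3\right) e^{- \frac{8 \left|{\omega}\right|}{3}}}{512}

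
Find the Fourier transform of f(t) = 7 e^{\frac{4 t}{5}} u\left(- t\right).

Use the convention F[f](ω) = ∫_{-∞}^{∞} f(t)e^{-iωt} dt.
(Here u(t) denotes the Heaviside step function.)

F(ω) = - \frac{35}{5 i \omega - 4}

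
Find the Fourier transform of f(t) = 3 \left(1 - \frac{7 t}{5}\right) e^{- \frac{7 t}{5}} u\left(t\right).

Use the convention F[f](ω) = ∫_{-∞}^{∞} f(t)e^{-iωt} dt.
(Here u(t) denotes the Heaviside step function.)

F(ω) = \frac{75 i \omega}{- 25 \omega^{2} + 70 i \omega + 49}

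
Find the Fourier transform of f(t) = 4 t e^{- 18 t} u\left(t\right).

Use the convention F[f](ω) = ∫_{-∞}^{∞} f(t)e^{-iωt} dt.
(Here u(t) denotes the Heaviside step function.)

F(ω) = \frac{4}{\left(i \omega + 18\right)^{2}}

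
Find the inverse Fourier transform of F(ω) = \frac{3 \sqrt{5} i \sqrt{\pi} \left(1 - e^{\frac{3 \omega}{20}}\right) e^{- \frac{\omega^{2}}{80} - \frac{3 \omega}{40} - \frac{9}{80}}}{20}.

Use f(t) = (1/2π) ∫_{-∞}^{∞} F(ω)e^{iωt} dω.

f(t) = 3 e^{- 20 t^{2}} \sin{\left(3 t \right)}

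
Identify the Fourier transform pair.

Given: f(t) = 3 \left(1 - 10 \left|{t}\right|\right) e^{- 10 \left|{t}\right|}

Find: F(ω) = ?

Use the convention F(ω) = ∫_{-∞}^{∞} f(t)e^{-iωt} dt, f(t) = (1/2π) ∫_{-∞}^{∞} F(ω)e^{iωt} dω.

F(ω) = \frac{120 \omega^{2}}{\left(\omega^{2} + 100\right)^{2}}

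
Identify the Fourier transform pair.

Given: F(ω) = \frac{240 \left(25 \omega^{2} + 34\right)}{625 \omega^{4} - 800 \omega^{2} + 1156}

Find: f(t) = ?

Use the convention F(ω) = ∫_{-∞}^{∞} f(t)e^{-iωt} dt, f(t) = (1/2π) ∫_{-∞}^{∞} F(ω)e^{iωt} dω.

f(t) = 8 e^{- \frac{3 \left|{t}\right|}{5}} \cos{\left(t \right)}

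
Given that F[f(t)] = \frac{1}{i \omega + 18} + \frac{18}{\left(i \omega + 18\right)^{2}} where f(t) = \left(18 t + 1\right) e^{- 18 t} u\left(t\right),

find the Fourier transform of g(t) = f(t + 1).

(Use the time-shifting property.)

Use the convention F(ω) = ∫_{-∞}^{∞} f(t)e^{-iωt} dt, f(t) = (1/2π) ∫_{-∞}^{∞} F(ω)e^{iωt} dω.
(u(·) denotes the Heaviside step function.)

F[g](ω) = \frac{\left(- i \omega - 36\right) e^{i \omega}}{\omega^{2} - 36 i \omega - 324}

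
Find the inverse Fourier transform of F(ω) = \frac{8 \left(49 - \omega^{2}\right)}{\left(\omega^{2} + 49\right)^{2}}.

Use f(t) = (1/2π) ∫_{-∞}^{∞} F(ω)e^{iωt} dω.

f(t) = 4 e^{- 7 \left|{t}\right|} \left|{t}\right|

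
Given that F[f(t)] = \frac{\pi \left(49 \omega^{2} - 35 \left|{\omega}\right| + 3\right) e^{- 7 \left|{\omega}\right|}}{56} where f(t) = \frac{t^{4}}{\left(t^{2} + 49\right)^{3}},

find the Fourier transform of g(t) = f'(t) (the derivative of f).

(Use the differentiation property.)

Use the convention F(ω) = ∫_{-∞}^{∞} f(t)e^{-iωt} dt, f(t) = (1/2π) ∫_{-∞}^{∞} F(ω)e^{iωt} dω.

F[g](ω) = \frac{i \pi \omega \left(49 \omega^{2} - 35 \left|{\omega}\right| + 3\right) e^{- 7 \left|{\omega}\right|}}{56}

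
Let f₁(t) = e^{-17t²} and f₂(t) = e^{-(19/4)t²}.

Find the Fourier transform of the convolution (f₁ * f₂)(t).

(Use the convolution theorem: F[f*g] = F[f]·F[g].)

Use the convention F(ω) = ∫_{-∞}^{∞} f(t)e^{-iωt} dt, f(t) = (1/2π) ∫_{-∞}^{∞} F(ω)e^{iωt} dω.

F[f₁*f₂](ω) = \frac{2 \sqrt{323} \pi e^{- \frac{87 \omega^{2}}{1292}}}{323}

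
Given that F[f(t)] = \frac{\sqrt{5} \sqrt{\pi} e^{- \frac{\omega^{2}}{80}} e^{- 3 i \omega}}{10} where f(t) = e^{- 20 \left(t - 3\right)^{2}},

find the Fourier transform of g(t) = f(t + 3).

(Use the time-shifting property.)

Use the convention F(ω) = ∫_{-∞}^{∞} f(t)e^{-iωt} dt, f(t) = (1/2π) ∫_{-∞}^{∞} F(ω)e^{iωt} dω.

F[g](ω) = \frac{\sqrt{5} \sqrt{\pi} e^{- \frac{\omega^{2}}{80}}}{10}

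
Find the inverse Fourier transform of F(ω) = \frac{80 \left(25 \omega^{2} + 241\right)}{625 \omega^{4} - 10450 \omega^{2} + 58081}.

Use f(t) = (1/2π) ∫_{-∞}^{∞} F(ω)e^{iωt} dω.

f(t) = 2 e^{- \frac{4 \left|{t}\right|}{5}} \cos{\left(3 \left|{t}\right| \right)}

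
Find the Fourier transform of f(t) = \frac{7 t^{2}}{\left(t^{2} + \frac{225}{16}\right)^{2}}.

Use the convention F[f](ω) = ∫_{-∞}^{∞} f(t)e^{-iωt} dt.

F(ω) = \frac{7 \pi \left(4 - 15 \left|{\omega}\right|\right) e^{- \frac{15 \left|{\omega}\right|}{4}}}{30}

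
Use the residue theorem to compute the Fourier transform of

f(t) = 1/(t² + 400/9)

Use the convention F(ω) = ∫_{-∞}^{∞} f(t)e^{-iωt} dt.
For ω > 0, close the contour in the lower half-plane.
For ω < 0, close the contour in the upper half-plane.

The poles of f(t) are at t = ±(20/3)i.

Let g(z) = f(z)e^{-iωz}; for large |z| the factor e^{-iωz} decays in the lower half-plane when ω > 0 and in the upper half-plane when ω < 0.

Case ω > 0 (lower half-plane, clockwise contour ⇒ F(ω) = -2πi·ΣRes):
  Res_{z = - \frac{20 i}{3}} g(z) = \frac{3 i e^{- \frac{20 \omega}{3}}}{40}
  F(ω) = -2πi·ΣRes = \frac{3 \pi e^{- \frac{20 \omega}{3}}}{20}

Case ω < 0 (upper half-plane, counterclockwise contour ⇒ F(ω) = +2πi·ΣRes):
  Res_{z = \frac{20 i}{3}} g(z) = - \frac{3 i e^{\frac{20 \omega}{3}}}{40}
  F(ω) = 2πi·ΣRes = \frac{3 \pi e^{\frac{20 \omega}{3}}}{20}

Both cases combine into a single formula in |ω|:

F(ω) = \frac{3 \pi e^{- \frac{20 \left|{\omega}\right|}{3}}}{20}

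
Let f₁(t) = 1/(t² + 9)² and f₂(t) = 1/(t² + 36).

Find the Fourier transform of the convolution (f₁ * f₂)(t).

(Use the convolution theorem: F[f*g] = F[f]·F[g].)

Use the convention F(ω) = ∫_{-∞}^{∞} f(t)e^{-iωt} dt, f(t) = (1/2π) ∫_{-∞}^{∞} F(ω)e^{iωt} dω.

F[f₁*f₂](ω) = \frac{\pi^{2} \left(3 \left|{\omega}\right| + 1\right) e^{- 9 \left|{\omega}\right|}}{324}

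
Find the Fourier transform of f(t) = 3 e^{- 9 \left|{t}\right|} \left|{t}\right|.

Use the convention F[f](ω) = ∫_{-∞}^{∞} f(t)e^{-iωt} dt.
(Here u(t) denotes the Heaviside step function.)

F(ω) = \frac{6 \left(81 - \omega^{2}\right)}{\left(\omega^{2} + 81\right)^{2}}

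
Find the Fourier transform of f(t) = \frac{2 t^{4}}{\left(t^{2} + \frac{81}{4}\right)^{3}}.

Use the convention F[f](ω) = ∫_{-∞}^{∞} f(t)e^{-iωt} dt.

F(ω) = \frac{\pi \left(27 \omega^{2} - 30 \left|{\omega}\right| + 4\right) e^{- \frac{9 \left|{\omega}\right|}{2}}}{24}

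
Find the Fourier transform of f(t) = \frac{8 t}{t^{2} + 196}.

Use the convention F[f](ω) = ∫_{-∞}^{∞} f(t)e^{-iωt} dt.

F(ω) = - 8 i \pi e^{- 14 \left|{\omega}\right|} \operatorname{sign}{\left(\omega \right)}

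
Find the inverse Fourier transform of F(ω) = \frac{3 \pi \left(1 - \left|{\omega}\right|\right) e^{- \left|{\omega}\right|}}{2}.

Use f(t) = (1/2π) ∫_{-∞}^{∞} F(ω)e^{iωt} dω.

f(t) = \frac{3 t^{2}}{\left(t^{2} + 1\right)^{2}}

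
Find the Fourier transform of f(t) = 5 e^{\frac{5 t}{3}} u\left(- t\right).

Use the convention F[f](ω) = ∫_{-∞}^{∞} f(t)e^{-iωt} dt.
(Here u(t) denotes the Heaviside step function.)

F(ω) = - \frac{15}{3 i \omega - 5}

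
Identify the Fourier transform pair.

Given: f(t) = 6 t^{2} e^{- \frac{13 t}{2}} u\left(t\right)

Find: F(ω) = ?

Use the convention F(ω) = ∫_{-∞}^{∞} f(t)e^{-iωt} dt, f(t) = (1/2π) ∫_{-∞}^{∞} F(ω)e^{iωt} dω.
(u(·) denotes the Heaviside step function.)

F(ω) = \frac{96}{\left(2 i \omega + 13\right)^{3}}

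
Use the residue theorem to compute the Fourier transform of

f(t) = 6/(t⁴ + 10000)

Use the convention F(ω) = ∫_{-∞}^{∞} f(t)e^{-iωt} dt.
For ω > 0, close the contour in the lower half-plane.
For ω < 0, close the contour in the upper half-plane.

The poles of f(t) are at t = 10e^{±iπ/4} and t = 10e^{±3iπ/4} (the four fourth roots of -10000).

Let g(z) = f(z)e^{-iωz}; for large |z| the factor e^{-iωz} decays in the lower half-plane when ω > 0 and in the upper half-plane when ω < 0.

Case ω > 0 (lower half-plane, clockwise contour ⇒ F(ω) = -2πi·ΣRes):
  Res_{z = - 5 \sqrt{2} - 5 \sqrt{2} i} g(z) = \frac{3 \sqrt{2} i \left(1 - i\right) e^{5 \sqrt{2} \omega \left(-1 + i\right)}}{4000}
  Res_{z = 5 \sqrt{2} - 5 \sqrt{2} i} g(z) = \frac{3 \sqrt{2} i \left(1 + i\right) e^{- 5 \sqrt{2} \omega \left(1 + i\right)}}{4000}
  F(ω) = -2πi·ΣRes = \frac{3 \sqrt{2} \pi \left(1 - i\right) \left(e^{10 \sqrt{2} i \omega} + i\right) e^{- 5 \sqrt{2} \omega \left(1 + i\right)}}{2000} = \frac{3 \pi e^{- 5 \sqrt{2} \omega} \sin{\left(5 \sqrt{2} \omega + \frac{\pi}{4} \right)}}{500}

Case ω < 0 (upper half-plane, counterclockwise contour ⇒ F(ω) = +2πi·ΣRes):
  Res_{z = 5 \sqrt{2} + 5 \sqrt{2} i} g(z) = \frac{3 \sqrt{2} i \left(-1 + i\right) e^{5 \sqrt{2} \omega \left(1 - i\right)}}{4000}
  Res_{z = - 5 \sqrt{2} + 5 \sqrt{2} i} g(z) = \frac{3 \sqrt{2} \left(1 - i\right) e^{5 \sqrt{2} \omega \left(1 + i\right)}}{4000}
  F(ω) = 2πi·ΣRes = - \frac{3 \sqrt{2} i \pi \left(i \left(1 - i\right) e^{5 \sqrt{2} \omega \left(1 - i\right)} - \left(1 - i\right) e^{5 \sqrt{2} \omega \left(1 + i\right)}\right)}{2000} = \frac{3 \pi e^{5 \sqrt{2} \omega} \cos{\left(5 \sqrt{2} \omega + \frac{\pi}{4} \right)}}{500}

Both cases combine into a single formula in |ω|:

F(ω) = \frac{3 \pi e^{- 5 \sqrt{2} \left|{\omega}\right|} \sin{\left(5 \sqrt{2} \left|{\omega}\right| + \frac{\pi}{4} \right)}}{500}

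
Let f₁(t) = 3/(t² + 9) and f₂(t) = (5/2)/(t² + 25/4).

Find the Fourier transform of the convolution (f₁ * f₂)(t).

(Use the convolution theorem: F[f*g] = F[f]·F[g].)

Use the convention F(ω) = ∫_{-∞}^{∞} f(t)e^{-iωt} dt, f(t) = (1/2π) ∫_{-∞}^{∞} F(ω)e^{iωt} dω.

F[f₁*f₂](ω) = \pi^{2} e^{- \frac{11 \left|{\omega}\right|}{2}}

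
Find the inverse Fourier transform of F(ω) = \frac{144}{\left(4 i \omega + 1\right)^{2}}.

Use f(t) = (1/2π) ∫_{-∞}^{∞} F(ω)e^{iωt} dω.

f(t) = 9 t e^{- \frac{t}{4}} u\left(t\right)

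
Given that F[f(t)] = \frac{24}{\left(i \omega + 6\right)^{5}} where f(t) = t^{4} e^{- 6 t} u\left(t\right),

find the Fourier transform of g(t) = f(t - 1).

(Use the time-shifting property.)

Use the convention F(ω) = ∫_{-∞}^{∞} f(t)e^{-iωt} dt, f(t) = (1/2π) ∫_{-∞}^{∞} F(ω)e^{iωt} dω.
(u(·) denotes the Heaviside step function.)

F[g](ω) = \frac{24 e^{- i \omega}}{\left(i \omega + 6\right)^{5}}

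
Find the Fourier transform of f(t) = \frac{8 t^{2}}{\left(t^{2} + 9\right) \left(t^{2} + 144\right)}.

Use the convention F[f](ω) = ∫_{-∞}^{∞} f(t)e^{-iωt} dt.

F(ω) = \frac{8 \pi \left(4 - e^{9 \left|{\omega}\right|}\right) e^{- 12 \left|{\omega}\right|}}{45}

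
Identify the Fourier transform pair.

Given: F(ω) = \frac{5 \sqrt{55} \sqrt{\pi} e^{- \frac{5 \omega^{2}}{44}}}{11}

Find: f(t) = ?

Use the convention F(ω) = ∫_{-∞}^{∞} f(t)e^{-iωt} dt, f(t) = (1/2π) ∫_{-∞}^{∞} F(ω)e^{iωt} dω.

f(t) = 5 e^{- \frac{11 t^{2}}{5}}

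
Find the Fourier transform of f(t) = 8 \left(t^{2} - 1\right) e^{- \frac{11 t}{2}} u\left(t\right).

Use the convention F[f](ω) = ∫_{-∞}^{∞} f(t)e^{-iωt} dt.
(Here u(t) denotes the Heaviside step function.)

F(ω) = \frac{16 \left(16 i \omega - \left(2 i \omega + 11\right)^{3} + 88\right)}{\left(2 i \omega + 11\right)^{4}}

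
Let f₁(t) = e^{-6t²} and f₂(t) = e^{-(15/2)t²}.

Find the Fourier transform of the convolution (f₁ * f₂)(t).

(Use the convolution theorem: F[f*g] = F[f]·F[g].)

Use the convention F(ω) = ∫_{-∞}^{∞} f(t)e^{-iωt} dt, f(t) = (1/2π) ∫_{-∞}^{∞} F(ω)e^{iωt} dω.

F[f₁*f₂](ω) = \frac{\sqrt{5} \pi e^{- \frac{3 \omega^{2}}{40}}}{15}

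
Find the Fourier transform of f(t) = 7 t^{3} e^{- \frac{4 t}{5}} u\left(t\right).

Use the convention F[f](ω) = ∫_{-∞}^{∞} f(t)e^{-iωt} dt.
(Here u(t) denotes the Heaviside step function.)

F(ω) = \frac{26250}{\left(5 i \omega + 4\right)^{4}}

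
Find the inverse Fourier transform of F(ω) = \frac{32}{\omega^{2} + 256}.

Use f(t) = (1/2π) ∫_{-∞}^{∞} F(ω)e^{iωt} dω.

f(t) = e^{- 16 \left|{t}\right|}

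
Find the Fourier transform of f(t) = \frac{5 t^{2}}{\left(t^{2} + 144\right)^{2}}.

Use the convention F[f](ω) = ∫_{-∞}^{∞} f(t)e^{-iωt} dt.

F(ω) = \frac{5 \pi \left(1 - 12 \left|{\omega}\right|\right) e^{- 12 \left|{\omega}\right|}}{24}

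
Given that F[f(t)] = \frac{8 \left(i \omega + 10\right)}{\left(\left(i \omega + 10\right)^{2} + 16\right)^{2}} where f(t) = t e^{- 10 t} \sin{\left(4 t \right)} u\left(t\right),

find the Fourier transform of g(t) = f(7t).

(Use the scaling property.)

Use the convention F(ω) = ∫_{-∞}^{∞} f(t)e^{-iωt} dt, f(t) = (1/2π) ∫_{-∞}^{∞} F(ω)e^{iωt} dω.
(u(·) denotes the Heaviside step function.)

F[g](ω) = \frac{392 \left(i \omega + 70\right)}{\left(\left(i \omega + 70\right)^{2} + 784\right)^{2}}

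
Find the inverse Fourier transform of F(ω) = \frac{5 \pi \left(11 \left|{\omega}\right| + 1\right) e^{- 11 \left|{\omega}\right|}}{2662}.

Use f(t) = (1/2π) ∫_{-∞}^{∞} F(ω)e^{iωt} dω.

f(t) = \frac{5}{\left(t^{2} + 121\right)^{2}}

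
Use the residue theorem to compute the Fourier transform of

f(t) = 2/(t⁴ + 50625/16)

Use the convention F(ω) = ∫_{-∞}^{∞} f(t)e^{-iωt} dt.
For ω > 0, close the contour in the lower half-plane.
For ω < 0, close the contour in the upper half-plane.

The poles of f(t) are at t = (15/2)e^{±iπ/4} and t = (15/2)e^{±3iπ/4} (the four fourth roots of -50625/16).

Let g(z) = f(z)e^{-iωz}; for large |z| the factor e^{-iωz} decays in the lower half-plane when ω > 0 and in the upper half-plane when ω < 0.

Case ω > 0 (lower half-plane, clockwise contour ⇒ F(ω) = -2πi·ΣRes):
  Res_{z = - \frac{15 \sqrt{2}}{4} - \frac{15 \sqrt{2} i}{4}} g(z) = \frac{2 \sqrt{2} \left(1 + i\right) e^{\frac{15 \sqrt{2} \omega \left(-1 + i\right)}{4}}}{3375}
  Res_{z = \frac{15 \sqrt{2}}{4} - \frac{15 \sqrt{2} i}{4}} g(z) = \frac{2 \sqrt{2} \left(-1 + i\right) e^{- \frac{15 \sqrt{2} \omega \left(1 + i\right)}{4}}}{3375}
  F(ω) = -2πi·ΣRes = \frac{4 \sqrt{2} \pi \left(\left(1 - i\right) e^{\frac{15 \sqrt{2} i \omega}{2}} + 1 + i\right) e^{- \frac{15 \sqrt{2} \omega \left(1 + i\right)}{4}}}{3375} = \frac{16 \pi e^{- \frac{15 \sqrt{2} \omega}{4}} \sin{\left(\frac{15 \sqrt{2} \omega}{4} + \frac{\pi}{4} \right)}}{3375}

Case ω < 0 (upper half-plane, counterclockwise contour ⇒ F(ω) = +2πi·ΣRes):
  Res_{z = \frac{15 \sqrt{2}}{4} + \frac{15 \sqrt{2} i}{4}} g(z) = - \frac{2 \sqrt{2} \left(1 + i\right) e^{\frac{15 \sqrt{2} \omega \left(1 - i\right)}{4}}}{3375}
  Res_{z = - \frac{15 \sqrt{2}}{4} + \frac{15 \sqrt{2} i}{4}} g(z) = \frac{2 \sqrt{2} \left(1 - i\right) e^{\frac{15 \sqrt{2} \omega \left(1 + i\right)}{4}}}{3375}
  F(ω) = 2πi·ΣRes = - \frac{4 \sqrt{2} i \pi \left(\left(1 + i\right) e^{\frac{15 \sqrt{2} \omega \left(1 - i\right)}{4}} - \left(1 - i\right) e^{\frac{15 \sqrt{2} \omega \left(1 + i\right)}{4}}\right)}{3375} = \frac{16 \pi e^{\frac{15 \sqrt{2} \omega}{4}} \cos{\left(\frac{15 \sqrt{2} \omega}{4} + \frac{\pi}{4} \right)}}{3375}

Both cases combine into a single formula in |ω|:

F(ω) = \frac{16 \pi e^{- \frac{15 \sqrt{2} \left|{\omega}\right|}{4}} \sin{\left(\frac{15 \sqrt{2} \left|{\omega}\right|}{4} + \frac{\pi}{4} \right)}}{3375}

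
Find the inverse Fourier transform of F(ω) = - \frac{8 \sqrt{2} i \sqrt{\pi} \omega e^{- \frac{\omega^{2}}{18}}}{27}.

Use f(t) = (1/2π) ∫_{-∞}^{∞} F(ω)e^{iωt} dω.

f(t) = 8 t e^{- \frac{9 t^{2}}{2}}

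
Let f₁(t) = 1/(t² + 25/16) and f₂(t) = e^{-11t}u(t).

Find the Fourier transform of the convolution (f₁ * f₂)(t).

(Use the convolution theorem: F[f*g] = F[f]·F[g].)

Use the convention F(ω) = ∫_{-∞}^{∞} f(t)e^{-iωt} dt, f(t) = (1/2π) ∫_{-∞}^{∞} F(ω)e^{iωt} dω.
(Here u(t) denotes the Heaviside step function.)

F[f₁*f₂](ω) = \frac{4 \pi e^{- \frac{5 \left|{\omega}\right|}{4}}}{5 \left(i \omega + 11\right)}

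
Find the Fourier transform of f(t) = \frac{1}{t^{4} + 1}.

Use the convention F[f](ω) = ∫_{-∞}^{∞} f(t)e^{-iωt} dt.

F(ω) = \pi e^{- \frac{\sqrt{2} \left|{\omega}\right|}{2}} \sin{\left(\frac{\sqrt{2} \left|{\omega}\right|}{2} + \frac{\pi}{4} \right)}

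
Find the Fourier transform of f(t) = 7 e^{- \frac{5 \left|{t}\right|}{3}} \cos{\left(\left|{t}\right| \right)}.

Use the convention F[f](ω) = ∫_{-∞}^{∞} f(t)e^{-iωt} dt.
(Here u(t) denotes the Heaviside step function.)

F(ω) = \frac{210 \left(9 \omega^{2} + 34\right)}{81 \omega^{4} + 288 \omega^{2} + 1156}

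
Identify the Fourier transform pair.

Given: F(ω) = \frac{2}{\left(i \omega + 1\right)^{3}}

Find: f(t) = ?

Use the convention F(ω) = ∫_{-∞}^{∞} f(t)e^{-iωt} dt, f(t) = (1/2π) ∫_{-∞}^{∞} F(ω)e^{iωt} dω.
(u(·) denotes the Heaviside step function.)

f(t) = t^{2} e^{- t} u\left(t\right)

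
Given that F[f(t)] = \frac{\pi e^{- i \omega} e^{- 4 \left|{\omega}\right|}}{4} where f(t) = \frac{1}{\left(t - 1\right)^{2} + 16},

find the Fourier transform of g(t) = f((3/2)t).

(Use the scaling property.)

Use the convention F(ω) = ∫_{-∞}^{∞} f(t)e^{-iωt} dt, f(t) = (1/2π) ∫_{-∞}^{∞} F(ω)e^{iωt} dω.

F[g](ω) = \frac{\pi e^{- \frac{2 i \omega}{3} - \frac{8 \left|{\omega}\right|}{3}}}{6}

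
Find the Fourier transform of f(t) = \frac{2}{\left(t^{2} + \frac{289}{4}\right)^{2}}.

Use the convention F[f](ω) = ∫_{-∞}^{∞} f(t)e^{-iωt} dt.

F(ω) = \frac{4 \pi \left(17 \left|{\omega}\right| + 2\right) e^{- \frac{17 \left|{\omega}\right|}{2}}}{4913}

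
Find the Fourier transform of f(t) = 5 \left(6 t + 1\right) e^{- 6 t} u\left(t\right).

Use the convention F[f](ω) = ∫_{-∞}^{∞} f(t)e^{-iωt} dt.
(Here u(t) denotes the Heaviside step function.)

F(ω) = \frac{5 \left(- i \omega - 12\right)}{\omega^{2} - 12 i \omega - 36}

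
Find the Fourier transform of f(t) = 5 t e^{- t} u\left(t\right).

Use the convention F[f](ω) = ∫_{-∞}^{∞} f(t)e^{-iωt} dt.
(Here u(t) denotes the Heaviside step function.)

F(ω) = \frac{5}{\left(i \omega + 1\right)^{2}}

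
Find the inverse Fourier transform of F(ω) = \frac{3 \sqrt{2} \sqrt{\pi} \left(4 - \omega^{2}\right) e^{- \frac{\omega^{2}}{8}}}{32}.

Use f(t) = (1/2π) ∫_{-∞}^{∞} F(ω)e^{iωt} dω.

f(t) = 3 t^{2} e^{- 2 t^{2}}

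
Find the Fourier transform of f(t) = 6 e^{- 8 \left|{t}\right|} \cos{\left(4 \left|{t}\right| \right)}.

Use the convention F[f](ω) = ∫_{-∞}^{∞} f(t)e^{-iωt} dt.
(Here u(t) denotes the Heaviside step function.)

F(ω) = \frac{96 \left(\omega^{2} + 80\right)}{\omega^{4} + 96 \omega^{2} + 6400}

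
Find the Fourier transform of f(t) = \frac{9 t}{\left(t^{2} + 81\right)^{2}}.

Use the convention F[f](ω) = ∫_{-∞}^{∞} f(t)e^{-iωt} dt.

F(ω) = - \frac{i \pi \omega e^{- 9 \left|{\omega}\right|}}{2}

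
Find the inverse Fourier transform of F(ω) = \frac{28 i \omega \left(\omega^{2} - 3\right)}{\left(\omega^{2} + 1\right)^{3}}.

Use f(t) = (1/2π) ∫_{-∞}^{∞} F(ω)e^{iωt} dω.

f(t) = 7 t e^{- \left|{t}\right|} \left|{t}\right|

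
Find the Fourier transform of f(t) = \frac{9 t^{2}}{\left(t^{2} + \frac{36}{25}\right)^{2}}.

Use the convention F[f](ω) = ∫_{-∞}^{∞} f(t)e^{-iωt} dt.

F(ω) = \frac{3 \pi \left(5 - 6 \left|{\omega}\right|\right) e^{- \frac{6 \left|{\omega}\right|}{5}}}{4}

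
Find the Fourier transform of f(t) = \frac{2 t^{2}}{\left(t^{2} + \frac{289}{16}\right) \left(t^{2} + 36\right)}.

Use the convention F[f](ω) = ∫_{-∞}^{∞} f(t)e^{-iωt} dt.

F(ω) = \frac{192 \pi e^{- 6 \left|{\omega}\right|}}{287} - \frac{136 \pi e^{- \frac{17 \left|{\omega}\right|}{4}}}{287}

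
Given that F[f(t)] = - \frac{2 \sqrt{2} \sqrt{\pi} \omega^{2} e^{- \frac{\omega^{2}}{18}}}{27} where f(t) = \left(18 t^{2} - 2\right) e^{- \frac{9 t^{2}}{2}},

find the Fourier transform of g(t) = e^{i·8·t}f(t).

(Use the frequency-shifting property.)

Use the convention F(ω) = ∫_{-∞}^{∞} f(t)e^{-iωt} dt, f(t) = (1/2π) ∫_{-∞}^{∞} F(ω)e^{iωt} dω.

F[g](ω) = - \frac{2 \sqrt{2} \sqrt{\pi} \left(\omega - 8\right)^{2} e^{- \frac{\left(\omega - 8\right)^{2}}{18}}}{27}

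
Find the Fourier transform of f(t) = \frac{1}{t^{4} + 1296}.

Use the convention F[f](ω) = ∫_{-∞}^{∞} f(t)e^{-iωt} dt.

F(ω) = \frac{\pi e^{- 3 \sqrt{2} \left|{\omega}\right|} \sin{\left(3 \sqrt{2} \left|{\omega}\right| + \frac{\pi}{4} \right)}}{216}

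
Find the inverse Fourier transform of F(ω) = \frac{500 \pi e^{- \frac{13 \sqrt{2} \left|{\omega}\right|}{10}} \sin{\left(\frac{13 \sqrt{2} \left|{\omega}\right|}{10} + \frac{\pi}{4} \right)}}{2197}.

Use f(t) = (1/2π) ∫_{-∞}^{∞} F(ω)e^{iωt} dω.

f(t) = \frac{4}{t^{4} + \frac{28561}{625}}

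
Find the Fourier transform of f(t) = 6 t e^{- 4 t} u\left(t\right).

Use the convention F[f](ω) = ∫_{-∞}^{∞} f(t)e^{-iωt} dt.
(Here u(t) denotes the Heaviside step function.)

F(ω) = \frac{6}{\left(i \omega + 4\right)^{2}}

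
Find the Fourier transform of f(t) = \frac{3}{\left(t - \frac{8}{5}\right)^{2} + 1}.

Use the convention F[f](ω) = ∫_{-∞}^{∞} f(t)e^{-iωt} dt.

F(ω) = 3 \pi e^{- \frac{8 i \omega}{5} - \left|{\omega}\right|}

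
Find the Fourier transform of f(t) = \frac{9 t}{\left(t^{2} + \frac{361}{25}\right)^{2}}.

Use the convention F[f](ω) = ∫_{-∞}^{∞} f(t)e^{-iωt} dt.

F(ω) = - \frac{45 i \pi \omega e^{- \frac{19 \left|{\omega}\right|}{5}}}{38}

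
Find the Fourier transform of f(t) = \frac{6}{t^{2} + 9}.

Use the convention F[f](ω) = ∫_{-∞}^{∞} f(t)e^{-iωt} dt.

F(ω) = 2 \pi e^{- 3 \left|{\omega}\right|}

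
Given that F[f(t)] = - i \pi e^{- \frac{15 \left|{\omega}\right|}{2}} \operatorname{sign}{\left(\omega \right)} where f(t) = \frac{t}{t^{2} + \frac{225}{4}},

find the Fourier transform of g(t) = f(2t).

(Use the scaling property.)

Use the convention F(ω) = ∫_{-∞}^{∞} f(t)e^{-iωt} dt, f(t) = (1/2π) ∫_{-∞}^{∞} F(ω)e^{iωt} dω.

F[g](ω) = - \frac{i \pi e^{- \frac{15 \left|{\omega}\right|}{4}} \operatorname{sign}{\left(\omega \right)}}{2}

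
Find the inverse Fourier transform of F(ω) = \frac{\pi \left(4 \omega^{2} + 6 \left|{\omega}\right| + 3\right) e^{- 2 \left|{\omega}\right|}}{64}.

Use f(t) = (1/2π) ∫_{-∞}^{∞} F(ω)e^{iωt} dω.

f(t) = \frac{4}{\left(t^{2} + 4\right)^{3}}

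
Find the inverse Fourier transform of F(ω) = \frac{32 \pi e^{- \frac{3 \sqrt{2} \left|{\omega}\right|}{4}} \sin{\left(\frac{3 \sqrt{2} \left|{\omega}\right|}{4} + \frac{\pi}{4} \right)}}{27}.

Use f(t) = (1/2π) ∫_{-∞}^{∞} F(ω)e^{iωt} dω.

f(t) = \frac{4}{t^{4} + \frac{81}{16}}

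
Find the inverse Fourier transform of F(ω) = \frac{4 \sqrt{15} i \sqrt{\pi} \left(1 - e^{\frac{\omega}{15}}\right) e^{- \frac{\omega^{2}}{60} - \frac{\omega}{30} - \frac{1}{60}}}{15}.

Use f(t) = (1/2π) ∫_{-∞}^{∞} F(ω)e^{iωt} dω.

f(t) = 8 e^{- 15 t^{2}} \sin{\left(t \right)}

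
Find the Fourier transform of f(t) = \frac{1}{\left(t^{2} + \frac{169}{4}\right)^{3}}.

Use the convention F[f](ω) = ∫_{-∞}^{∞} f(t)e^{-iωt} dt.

F(ω) = \frac{\pi \left(169 \omega^{2} + 78 \left|{\omega}\right| + 12\right) e^{- \frac{13 \left|{\omega}\right|}{2}}}{371293}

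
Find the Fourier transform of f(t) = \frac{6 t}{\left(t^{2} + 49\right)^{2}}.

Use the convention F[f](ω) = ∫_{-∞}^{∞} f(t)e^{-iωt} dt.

F(ω) = - \frac{3 i \pi \omega e^{- 7 \left|{\omega}\right|}}{7}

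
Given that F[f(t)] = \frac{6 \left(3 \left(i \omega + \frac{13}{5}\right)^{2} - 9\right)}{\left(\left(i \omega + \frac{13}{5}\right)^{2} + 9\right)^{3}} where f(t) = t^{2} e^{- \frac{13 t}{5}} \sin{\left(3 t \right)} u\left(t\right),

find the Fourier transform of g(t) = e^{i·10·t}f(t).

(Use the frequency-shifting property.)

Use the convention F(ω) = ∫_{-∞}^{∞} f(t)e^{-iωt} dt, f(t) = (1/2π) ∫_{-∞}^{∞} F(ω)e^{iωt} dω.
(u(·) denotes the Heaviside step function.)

F[g](ω) = \frac{11250 \left(\left(5 i \left(\omega - 10\right) + 13\right)^{2} - 75\right)}{\left(\left(5 i \left(\omega - 10\right) + 13\right)^{2} + 225\right)^{3}}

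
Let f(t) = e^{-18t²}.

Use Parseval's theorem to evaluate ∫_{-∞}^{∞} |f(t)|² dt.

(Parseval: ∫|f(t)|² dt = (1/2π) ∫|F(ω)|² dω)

∫|f(t)|² dt = \frac{\sqrt{\pi}}{6}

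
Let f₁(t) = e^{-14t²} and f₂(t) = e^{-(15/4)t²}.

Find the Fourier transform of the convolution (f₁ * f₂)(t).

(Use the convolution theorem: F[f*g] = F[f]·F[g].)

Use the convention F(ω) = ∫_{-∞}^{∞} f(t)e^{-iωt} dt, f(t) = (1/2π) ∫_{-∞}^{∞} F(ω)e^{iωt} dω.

F[f₁*f₂](ω) = \frac{\sqrt{210} \pi e^{- \frac{71 \omega^{2}}{840}}}{105}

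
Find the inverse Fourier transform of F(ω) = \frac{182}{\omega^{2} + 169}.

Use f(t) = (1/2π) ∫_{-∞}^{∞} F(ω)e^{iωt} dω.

f(t) = 7 e^{- 13 \left|{t}\right|}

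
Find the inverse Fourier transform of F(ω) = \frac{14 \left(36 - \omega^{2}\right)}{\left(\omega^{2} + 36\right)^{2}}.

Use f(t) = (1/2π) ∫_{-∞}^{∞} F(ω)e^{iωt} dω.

f(t) = 7 e^{- 6 \left|{t}\right|} \left|{t}\right|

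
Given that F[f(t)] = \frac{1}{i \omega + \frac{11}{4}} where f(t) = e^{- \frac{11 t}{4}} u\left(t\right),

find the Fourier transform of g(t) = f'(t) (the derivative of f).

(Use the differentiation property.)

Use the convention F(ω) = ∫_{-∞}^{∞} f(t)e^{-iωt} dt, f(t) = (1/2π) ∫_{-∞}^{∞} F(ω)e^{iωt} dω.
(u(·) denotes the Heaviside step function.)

F[g](ω) = \frac{4 \omega}{4 \omega - 11 i}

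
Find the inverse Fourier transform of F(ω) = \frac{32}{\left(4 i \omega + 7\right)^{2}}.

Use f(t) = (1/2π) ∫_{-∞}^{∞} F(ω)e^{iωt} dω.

f(t) = 2 t e^{- \frac{7 t}{4}} u\left(t\right)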